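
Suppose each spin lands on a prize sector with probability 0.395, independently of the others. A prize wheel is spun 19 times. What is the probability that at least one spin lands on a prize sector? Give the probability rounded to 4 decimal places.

0.9999

P(at least one) = 1 − P(none) = 1 − (1 − 0.395)^19
= 1 − 0.000071 = 0.999929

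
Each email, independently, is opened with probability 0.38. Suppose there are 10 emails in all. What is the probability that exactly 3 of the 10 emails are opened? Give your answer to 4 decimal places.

0.2319

X ~ Binomial(n=10, p=0.38).
P(X=3) = C(10,3) · p^3 · (1−p)^7
= 120 · 0.054872 · 0.035216 = 0.231886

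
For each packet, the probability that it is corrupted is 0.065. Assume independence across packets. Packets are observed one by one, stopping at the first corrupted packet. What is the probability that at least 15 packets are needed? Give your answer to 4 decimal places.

0.3903

Y = number of packets to the first success; geometric, p = 0.065.
P(Y > 14) = P(first 14 all fail) = (1−p)^14 = 0.390268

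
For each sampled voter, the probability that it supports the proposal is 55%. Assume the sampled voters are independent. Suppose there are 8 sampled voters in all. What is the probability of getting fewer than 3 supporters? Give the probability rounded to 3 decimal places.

0.088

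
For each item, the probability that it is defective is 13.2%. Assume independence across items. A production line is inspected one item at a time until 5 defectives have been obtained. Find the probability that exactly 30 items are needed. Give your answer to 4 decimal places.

Y = trial on which the fifth success occurs; negative binomial, r=5, p=0.132.
P(Y=30) = C(29,4) · p^5 · (1−p)^25
= 23751 · 4.0075e-05 · 0.02904 = 0.027640

0.0276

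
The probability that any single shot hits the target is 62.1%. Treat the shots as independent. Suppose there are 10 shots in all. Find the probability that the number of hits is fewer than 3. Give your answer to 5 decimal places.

X ~ Binomial(10, 0.621); P(X ≤ 2) = Σ C(10,k) p^k (1−p)^(10−k) over k:
  k=0: C(10,0)·0.621^0·0.379^10 = 0.0000611
  k=1: C(10,1)·0.621^1·0.379^9 = 0.0010019
  k=2: C(10,2)·0.621^2·0.379^8 = 0.0073877
Total = 0.0084508

0.00845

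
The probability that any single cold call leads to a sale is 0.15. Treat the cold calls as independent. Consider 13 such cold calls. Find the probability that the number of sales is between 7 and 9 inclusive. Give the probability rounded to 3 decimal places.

X ~ Binomial(13, 0.15); P(7 ≤ X ≤ 9) = Σ C(13,k) p^k (1−p)^(13−k) over k:
  k=7: C(13,7)·0.15^7·0.85^6 = 0.00111
  k=8: C(13,8)·0.15^8·0.85^5 = 0.00015
  k=9: C(13,9)·0.15^9·0.85^4 = 0.00001
Total = 0.00127

0.001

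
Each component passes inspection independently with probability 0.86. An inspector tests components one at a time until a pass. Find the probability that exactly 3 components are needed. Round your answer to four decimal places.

0.0169

Geometric (trials to first success), p = 0.86.
P(Y = 3) = (1−p)^2 · p = 0.0196 · 0.86 = 0.016856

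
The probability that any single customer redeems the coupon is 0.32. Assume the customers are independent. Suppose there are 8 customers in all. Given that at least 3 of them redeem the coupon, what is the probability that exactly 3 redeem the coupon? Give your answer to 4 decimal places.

0.5350

X ~ Binomial(8, 0.32). Want P(X=3 | X≥3) = P(X=3) / P(X≥3).
P(X=3) = C(8,3)·0.32^3·0.68^5 = 0.266798
P(X≥3) = 1 − 0.045716 − 0.172109 − 0.283473 = 0.498702
Ratio = 0.266798 / 0.498702 = 0.534984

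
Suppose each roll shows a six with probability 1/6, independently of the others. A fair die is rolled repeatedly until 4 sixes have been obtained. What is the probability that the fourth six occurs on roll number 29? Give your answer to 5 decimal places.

Y = trial on which the fourth success occurs; negative binomial, r=4, p=0.166667.
P(Y=29) = C(28,3) · p^4 · (1−p)^25
= 3276 · 0.0007716 · 0.010483 = 0.0264977

0.02650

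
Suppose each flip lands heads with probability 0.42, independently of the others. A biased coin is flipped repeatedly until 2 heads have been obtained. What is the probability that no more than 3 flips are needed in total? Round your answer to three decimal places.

0.381

Finishing within 3 flips ⇔ at least 2 successes in the first 3. With X ~ Binomial(3, 0.42), P(Y ≤ 3) = 1 − P(X ≤ 1).
  k=0: C(3,0)·0.42^0·0.58^3 = 0.19511
  k=1: C(3,1)·0.42^1·0.58^2 = 0.42386
1 − 0.61898 = 0.38102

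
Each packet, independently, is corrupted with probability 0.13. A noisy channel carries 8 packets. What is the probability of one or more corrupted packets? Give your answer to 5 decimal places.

P(at least one) = 1 − P(none) = 1 − (1 − 0.13)^8
= 1 − 0.3282117 = 0.6717883

0.67179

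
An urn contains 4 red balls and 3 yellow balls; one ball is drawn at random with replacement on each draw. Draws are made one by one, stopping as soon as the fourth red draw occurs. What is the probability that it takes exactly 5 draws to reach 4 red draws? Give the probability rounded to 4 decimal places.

Y = trial on which the fourth success occurs; negative binomial, r=4, p=0.571429.
P(Y=5) = C(4,3) · p^4 · (1−p)^1
= 4 · 0.10662 · 0.42857 = 0.182781

0.1828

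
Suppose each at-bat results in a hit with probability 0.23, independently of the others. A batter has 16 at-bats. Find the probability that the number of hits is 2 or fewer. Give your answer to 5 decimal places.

0.25175

X ~ Binomial(16, 0.23); P(X ≤ 2) = Σ C(16,k) p^k (1−p)^(16−k) over k:
  k=0: C(16,0)·0.23^0·0.77^16 = 0.0152704
  k=1: C(16,1)·0.23^1·0.77^15 = 0.0729808
  k=2: C(16,2)·0.23^2·0.77^14 = 0.1634960
Total = 0.2517472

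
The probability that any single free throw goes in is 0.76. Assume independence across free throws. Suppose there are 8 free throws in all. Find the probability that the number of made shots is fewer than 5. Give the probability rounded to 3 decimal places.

X ~ Binomial(8, 0.76); P(X ≤ 4) = Σ C(8,k) p^k (1−p)^(8−k) over k:
  k=0: C(8,0)·0.76^0·0.24^8 = 0.00001
  k=1: C(8,1)·0.76^1·0.24^7 = 0.00028
  k=2: C(8,2)·0.76^2·0.24^6 = 0.00309
  k=3: C(8,3)·0.76^3·0.24^5 = 0.01957
  k=4: C(8,4)·0.76^4·0.24^4 = 0.07748
Total = 0.10044

0.100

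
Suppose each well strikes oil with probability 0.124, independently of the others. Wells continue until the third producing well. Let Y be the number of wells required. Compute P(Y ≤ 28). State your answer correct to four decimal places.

0.6922

Finishing within 28 wells ⇔ at least 3 successes in the first 28. With X ~ Binomial(28, 0.124), P(Y ≤ 28) = 1 − P(X ≤ 2).
  k=0: C(28,0)·0.124^0·0.876^28 = 0.024554
  k=1: C(28,1)·0.124^1·0.876^27 = 0.097317
  k=2: C(28,2)·0.124^2·0.876^26 = 0.185970
1 − 0.307841 = 0.692159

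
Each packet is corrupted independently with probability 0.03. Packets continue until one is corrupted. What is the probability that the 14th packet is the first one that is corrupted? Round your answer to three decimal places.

0.020

Geometric (trials to first success), p = 0.03.
P(Y = 14) = (1−p)^13 · p = 0.67303 · 0.03 = 0.02019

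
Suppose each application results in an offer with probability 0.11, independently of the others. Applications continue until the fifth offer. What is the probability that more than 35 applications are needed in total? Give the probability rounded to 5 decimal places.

0.66010

Needing more than 35 applications ⇔ fewer than 5 successes in the first 35. With X ~ Binomial(35, 0.11), P(Y > 35) = P(X ≤ 4).
  k=0: C(35,0)·0.11^0·0.89^35 = 0.0169297
  k=1: C(35,1)·0.11^1·0.89^34 = 0.0732354
  k=2: C(35,2)·0.11^2·0.89^33 = 0.1538766
  k=3: C(35,3)·0.11^3·0.89^32 = 0.2092030
  k=4: C(35,4)·0.11^4·0.89^31 = 0.2068524
P(X ≤ 4) = 0.6600971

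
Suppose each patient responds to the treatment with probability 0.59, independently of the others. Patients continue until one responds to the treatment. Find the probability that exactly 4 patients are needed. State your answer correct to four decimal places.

Geometric (trials to first success), p = 0.59.
P(Y = 4) = (1−p)^3 · p = 0.068921 · 0.59 = 0.040663

0.0407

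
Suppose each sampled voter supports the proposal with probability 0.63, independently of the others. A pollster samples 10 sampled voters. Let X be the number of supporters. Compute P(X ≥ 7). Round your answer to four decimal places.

X ~ Binomial(10, 0.63); P(X ≥ 7) = Σ C(10,k) p^k (1−p)^(10−k) over k:
  k=7: C(10,7)·0.63^7·0.37^3 = 0.239425
  k=8: C(10,8)·0.63^8·0.37^2 = 0.152876
  k=9: C(10,9)·0.63^9·0.37^1 = 0.057845
  k=10: C(10,10)·0.63^10·0.37^0 = 0.009849
Total = 0.459996

0.4600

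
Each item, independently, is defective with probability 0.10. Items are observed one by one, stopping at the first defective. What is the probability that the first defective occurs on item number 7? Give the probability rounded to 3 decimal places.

Geometric (trials to first success), p = 0.10.
P(Y = 7) = (1−p)^6 · p = 0.53144 · 0.10 = 0.05314

0.053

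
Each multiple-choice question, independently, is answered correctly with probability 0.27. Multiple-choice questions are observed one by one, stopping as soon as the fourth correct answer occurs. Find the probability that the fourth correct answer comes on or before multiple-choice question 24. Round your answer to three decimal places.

0.921

Finishing within 24 multiple-choice questions ⇔ at least 4 successes in the first 24. With X ~ Binomial(24, 0.27), P(Y ≤ 24) = 1 − P(X ≤ 3).
  k=0: C(24,0)·0.27^0·0.73^24 = 0.00052
  k=1: C(24,1)·0.27^1·0.73^23 = 0.00466
  k=2: C(24,2)·0.27^2·0.73^22 = 0.01980
  k=3: C(24,3)·0.27^3·0.73^21 = 0.05371
1 − 0.07870 = 0.92130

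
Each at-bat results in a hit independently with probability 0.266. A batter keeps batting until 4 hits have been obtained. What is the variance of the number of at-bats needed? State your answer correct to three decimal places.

Y = total at-bats until the fourth success; negative binomial with r=4, p=0.266.
Var(Y) = r(1−p)/p² = 4·0.734 / 0.266² = 41.49471

41.495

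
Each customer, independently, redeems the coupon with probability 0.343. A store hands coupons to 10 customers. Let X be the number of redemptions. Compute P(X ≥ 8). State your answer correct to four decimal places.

0.0042

X ~ Binomial(10, 0.343); P(X ≥ 8) = Σ C(10,k) p^k (1−p)^(10−k) over k:
  k=8: C(10,8)·0.343^8·0.657^2 = 0.003721
  k=9: C(10,9)·0.343^9·0.657^1 = 0.000432
  k=10: C(10,10)·0.343^10·0.657^0 = 0.000023
Total = 0.004176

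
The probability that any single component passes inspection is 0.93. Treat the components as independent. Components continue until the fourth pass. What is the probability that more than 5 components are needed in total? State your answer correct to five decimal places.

0.04249

Needing more than 5 components ⇔ fewer than 4 successes in the first 5. With X ~ Binomial(5, 0.93), P(Y > 5) = P(X ≤ 3).
  k=0: C(5,0)·0.93^0·0.07^5 = 0.0000017
  k=1: C(5,1)·0.93^1·0.07^4 = 0.0001116
  k=2: C(5,2)·0.93^2·0.07^3 = 0.0029666
  k=3: C(5,3)·0.93^3·0.07^2 = 0.0394135
P(X ≤ 3) = 0.0424934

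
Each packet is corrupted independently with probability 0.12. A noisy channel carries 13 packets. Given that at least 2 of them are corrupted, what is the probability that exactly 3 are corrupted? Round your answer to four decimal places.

0.2905

X ~ Binomial(13, 0.12). Want P(X=3 | X≥2) = P(X=3) / P(X≥2).
P(X=3) = C(13,3)·0.12^3·0.88^10 = 0.137637
P(X≥2) = 1 − 0.189791 − 0.336447 = 0.473762
Ratio = 0.137637 / 0.473762 = 0.290520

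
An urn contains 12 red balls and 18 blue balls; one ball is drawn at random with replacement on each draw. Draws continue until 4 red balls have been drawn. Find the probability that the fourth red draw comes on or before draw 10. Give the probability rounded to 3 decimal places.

Finishing within 10 draws ⇔ at least 4 successes in the first 10. With X ~ Binomial(10, 0.40), P(Y ≤ 10) = 1 − P(X ≤ 3).
  k=0: C(10,0)·0.40^0·0.60^10 = 0.00605
  k=1: C(10,1)·0.40^1·0.60^9 = 0.04031
  k=2: C(10,2)·0.40^2·0.60^8 = 0.12093
  k=3: C(10,3)·0.40^3·0.60^7 = 0.21499
1 − 0.38228 = 0.61772

0.618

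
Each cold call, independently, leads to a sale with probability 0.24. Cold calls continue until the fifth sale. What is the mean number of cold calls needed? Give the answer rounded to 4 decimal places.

Y = total cold calls until the fifth success; negative binomial with r=5, p=0.24.
E[Y] = r / p = 5 / 0.24 = 20.833333

20.8333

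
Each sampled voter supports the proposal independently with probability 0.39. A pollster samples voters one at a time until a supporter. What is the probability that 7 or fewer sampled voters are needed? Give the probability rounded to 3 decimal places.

Y = number of sampled voters to the first success; geometric, p = 0.39.
P(Y ≤ 7) = 1 − (1−p)^7 = 1 − 0.03143 = 0.96857

0.969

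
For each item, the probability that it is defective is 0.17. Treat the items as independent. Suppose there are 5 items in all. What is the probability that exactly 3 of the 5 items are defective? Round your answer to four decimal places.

0.0338

X ~ Binomial(n=5, p=0.17).
P(X=3) = C(5,3) · p^3 · (1−p)^2
= 10 · 0.004913 · 0.6889 = 0.033846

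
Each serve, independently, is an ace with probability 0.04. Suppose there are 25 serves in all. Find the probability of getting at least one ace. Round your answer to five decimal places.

P(at least one) = 1 − P(none) = 1 − (1 − 0.04)^25
= 1 − 0.3603967 = 0.6396033

0.63960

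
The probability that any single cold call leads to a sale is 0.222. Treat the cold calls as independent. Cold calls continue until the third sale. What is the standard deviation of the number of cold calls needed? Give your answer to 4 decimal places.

6.8817

Y = total cold calls until the third success; negative binomial with r=3, p=0.222.
SD(Y) = √[r(1−p)/p²] = √(47.358169) = 6.881727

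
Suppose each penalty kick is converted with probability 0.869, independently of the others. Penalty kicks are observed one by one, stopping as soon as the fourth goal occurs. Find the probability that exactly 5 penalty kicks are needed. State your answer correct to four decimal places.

Y = trial on which the fourth success occurs; negative binomial, r=4, p=0.869.
P(Y=5) = C(4,3) · p^4 · (1−p)^1
= 4 · 0.57027 · 0.131 = 0.298821

0.2988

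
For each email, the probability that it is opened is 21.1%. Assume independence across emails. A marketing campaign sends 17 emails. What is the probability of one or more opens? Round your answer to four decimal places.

0.9822

P(at least one) = 1 − P(none) = 1 − (1 − 0.211)^17
= 1 − 0.017795 = 0.982205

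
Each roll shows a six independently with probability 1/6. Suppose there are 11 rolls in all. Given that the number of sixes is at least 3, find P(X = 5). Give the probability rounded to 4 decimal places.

0.0728

X ~ Binomial(11, 0.166667). Want P(X=5 | X≥3) = P(X=5) / P(X≥3).
P(X=5) = C(11,5)·0.166667^5·0.833333^6 = 0.019897
P(X≥3) = 1 − 0.134588 − 0.296094 − 0.296094 = 0.273225
Ratio = 0.019897 / 0.273225 = 0.072825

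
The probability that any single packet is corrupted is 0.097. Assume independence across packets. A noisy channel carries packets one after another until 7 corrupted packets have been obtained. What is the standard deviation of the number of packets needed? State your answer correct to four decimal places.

Y = total packets until the seventh success; negative binomial with r=7, p=0.097.
SD(Y) = √[r(1−p)/p²] = √(671.803592) = 25.919174

25.9192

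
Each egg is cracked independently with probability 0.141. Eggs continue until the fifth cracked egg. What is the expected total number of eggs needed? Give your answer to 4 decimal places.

Y = total eggs until the fifth success; negative binomial with r=5, p=0.141.
E[Y] = r / p = 5 / 0.141 = 35.460993

35.4610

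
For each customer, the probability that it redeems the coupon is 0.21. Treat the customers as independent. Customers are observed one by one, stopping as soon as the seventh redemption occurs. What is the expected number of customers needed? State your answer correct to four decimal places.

Y = total customers until the seventh success; negative binomial with r=7, p=0.21.
E[Y] = r / p = 7 / 0.21 = 33.333333

33.3333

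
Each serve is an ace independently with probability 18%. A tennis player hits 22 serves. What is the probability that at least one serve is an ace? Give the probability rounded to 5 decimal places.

0.98730

P(at least one) = 1 − P(none) = 1 − (1 − 0.18)^22
= 1 − 0.0127030 = 0.9872970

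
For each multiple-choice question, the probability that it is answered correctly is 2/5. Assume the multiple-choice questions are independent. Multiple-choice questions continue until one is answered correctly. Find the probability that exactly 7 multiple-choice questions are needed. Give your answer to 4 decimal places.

Geometric (trials to first success), p = 0.40.
P(Y = 7) = (1−p)^6 · p = 0.046656 · 0.40 = 0.018662

0.0187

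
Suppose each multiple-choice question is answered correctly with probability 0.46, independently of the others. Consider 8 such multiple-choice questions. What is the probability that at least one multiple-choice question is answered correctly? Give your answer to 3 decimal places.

0.993

P(at least one) = 1 − P(none) = 1 − (1 − 0.46)^8
= 1 − 0.00723 = 0.99277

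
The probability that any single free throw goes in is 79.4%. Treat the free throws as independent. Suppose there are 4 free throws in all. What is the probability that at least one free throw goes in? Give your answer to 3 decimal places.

0.998

P(at least one) = 1 − P(none) = 1 − (1 − 0.794)^4
= 1 − 0.00180 = 0.99820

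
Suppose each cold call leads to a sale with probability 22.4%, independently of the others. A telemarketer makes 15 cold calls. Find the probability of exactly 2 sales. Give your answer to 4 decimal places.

0.1949

X ~ Binomial(n=15, p=0.224).
P(X=2) = C(15,2) · p^2 · (1−p)^13
= 105 · 0.050176 · 0.037 = 0.194934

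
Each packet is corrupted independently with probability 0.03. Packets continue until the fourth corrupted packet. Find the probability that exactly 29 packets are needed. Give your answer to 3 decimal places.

0.001

Y = trial on which the fourth success occurs; negative binomial, r=4, p=0.03.
P(Y=29) = C(28,3) · p^4 · (1−p)^25
= 3276 · 8.1e-07 · 0.46697 = 0.00124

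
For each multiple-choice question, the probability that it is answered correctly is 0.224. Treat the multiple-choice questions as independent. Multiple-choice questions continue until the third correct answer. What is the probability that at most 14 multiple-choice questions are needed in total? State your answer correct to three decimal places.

0.638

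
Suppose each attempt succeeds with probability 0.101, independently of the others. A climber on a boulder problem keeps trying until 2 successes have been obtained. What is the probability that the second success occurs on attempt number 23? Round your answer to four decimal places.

Y = trial on which the second success occurs; negative binomial, r=2, p=0.101.
P(Y=23) = C(22,1) · p^2 · (1−p)^21
= 22 · 0.010201 · 0.10689 = 0.023989

0.0240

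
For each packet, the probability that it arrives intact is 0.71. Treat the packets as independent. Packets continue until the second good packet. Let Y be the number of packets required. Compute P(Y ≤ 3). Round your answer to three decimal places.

Finishing within 3 packets ⇔ at least 2 successes in the first 3. With X ~ Binomial(3, 0.71), P(Y ≤ 3) = 1 − P(X ≤ 1).
  k=0: C(3,0)·0.71^0·0.29^3 = 0.02439
  k=1: C(3,1)·0.71^1·0.29^2 = 0.17913
1 − 0.20352 = 0.79648

0.796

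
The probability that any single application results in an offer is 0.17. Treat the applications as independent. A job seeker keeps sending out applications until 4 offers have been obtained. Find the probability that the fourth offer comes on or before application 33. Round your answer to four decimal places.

Finishing within 33 applications ⇔ at least 4 successes in the first 33. With X ~ Binomial(33, 0.17), P(Y ≤ 33) = 1 − P(X ≤ 3).
  k=0: C(33,0)·0.17^0·0.83^33 = 0.002136
  k=1: C(33,1)·0.17^1·0.83^32 = 0.014436
  k=2: C(33,2)·0.17^2·0.83^31 = 0.047310
  k=3: C(33,3)·0.17^3·0.83^30 = 0.100130
1 − 0.164012 = 0.835988

0.8360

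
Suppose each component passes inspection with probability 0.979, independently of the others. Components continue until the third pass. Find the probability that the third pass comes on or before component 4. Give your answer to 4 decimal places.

Finishing within 4 components ⇔ at least 3 successes in the first 4. With X ~ Binomial(4, 0.979), P(Y ≤ 4) = 1 − P(X ≤ 2).
  k=0: C(4,0)·0.979^0·0.021^4 = 0.000000
  k=1: C(4,1)·0.979^1·0.021^3 = 0.000036
  k=2: C(4,2)·0.979^2·0.021^2 = 0.002536
1 − 0.002572 = 0.997428

0.9974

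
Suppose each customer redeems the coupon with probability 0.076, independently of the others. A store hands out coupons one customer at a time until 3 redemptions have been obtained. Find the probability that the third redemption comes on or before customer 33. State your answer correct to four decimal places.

0.4634

Finishing within 33 customers ⇔ at least 3 successes in the first 33. With X ~ Binomial(33, 0.076), P(Y ≤ 33) = 1 − P(X ≤ 2).
  k=0: C(33,0)·0.076^0·0.924^33 = 0.073650
  k=1: C(33,1)·0.076^1·0.924^32 = 0.199908
  k=2: C(33,2)·0.076^2·0.924^31 = 0.263083
1 − 0.536641 = 0.463359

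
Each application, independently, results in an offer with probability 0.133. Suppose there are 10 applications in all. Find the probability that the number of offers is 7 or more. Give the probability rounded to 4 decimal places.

0.0001

X ~ Binomial(10, 0.133); P(X ≥ 7) = Σ C(10,k) p^k (1−p)^(10−k) over k:
  k=7: C(10,7)·0.133^7·0.867^3 = 0.000058
  k=8: C(10,8)·0.133^8·0.867^2 = 0.000003
  k=9: C(10,9)·0.133^9·0.867^1 = 0.000000
  k=10: C(10,10)·0.133^10·0.867^0 = 0.000000
Total = 0.000061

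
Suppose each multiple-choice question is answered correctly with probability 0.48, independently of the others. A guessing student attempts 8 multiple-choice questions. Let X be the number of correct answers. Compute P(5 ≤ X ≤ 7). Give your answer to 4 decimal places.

0.3177

X ~ Binomial(8, 0.48); P(5 ≤ X ≤ 7) = Σ C(8,k) p^k (1−p)^(8−k) over k:
  k=5: C(8,5)·0.48^5·0.52^3 = 0.200634
  k=6: C(8,6)·0.48^6·0.52^2 = 0.092600
  k=7: C(8,7)·0.48^7·0.52^1 = 0.024422
Total = 0.317656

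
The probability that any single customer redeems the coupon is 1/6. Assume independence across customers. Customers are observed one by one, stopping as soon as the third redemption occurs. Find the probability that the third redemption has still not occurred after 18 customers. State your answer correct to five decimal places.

0.40265

Needing more than 18 customers ⇔ fewer than 3 successes in the first 18. With X ~ Binomial(18, 0.166667), P(Y > 18) = P(X ≤ 2).
  k=0: C(18,0)·0.166667^0·0.833333^18 = 0.0375610
  k=1: C(18,1)·0.166667^1·0.833333^17 = 0.1352197
  k=2: C(18,2)·0.166667^2·0.833333^16 = 0.2298735
P(X ≤ 2) = 0.4026543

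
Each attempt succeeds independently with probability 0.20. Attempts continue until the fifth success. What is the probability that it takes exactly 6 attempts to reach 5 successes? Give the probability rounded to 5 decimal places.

0.00128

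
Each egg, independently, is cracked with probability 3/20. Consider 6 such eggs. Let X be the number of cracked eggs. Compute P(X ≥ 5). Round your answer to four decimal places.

X ~ Binomial(6, 0.15); P(X ≥ 5) = Σ C(6,k) p^k (1−p)^(6−k) over k:
  k=5: C(6,5)·0.15^5·0.85^1 = 0.000387
  k=6: C(6,6)·0.15^6·0.85^0 = 0.000011
Total = 0.000399

0.0004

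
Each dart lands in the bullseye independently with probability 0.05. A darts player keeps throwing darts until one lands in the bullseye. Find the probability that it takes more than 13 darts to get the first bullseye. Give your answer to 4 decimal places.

0.5133

Y = number of darts to the first success; geometric, p = 0.05.
P(Y > 13) = P(first 13 all fail) = (1−p)^13 = 0.513342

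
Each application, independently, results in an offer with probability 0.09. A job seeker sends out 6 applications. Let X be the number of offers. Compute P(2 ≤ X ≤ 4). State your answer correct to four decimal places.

0.0951

X ~ Binomial(6, 0.09); P(2 ≤ X ≤ 4) = Σ C(6,k) p^k (1−p)^(6−k) over k:
  k=2: C(6,2)·0.09^2·0.91^4 = 0.083319
  k=3: C(6,3)·0.09^3·0.91^3 = 0.010987
  k=4: C(6,4)·0.09^4·0.91^2 = 0.000815
Total = 0.095121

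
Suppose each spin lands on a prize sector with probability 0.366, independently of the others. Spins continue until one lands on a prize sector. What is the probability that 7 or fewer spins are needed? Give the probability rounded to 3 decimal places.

Y = number of spins to the first success; geometric, p = 0.366.
P(Y ≤ 7) = 1 − (1−p)^7 = 1 − 0.04117 = 0.95883

0.959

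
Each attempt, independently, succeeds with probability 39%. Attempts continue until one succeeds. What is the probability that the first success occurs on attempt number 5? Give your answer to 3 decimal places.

Geometric (trials to first success), p = 0.39.
P(Y = 5) = (1−p)^4 · p = 0.13846 · 0.39 = 0.05400

0.054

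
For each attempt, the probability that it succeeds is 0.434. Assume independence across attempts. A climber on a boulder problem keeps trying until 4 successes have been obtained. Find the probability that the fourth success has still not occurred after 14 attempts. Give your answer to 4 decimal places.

0.0794

Needing more than 14 attempts ⇔ fewer than 4 successes in the first 14. With X ~ Binomial(14, 0.434), P(Y > 14) = P(X ≤ 3).
  k=0: C(14,0)·0.434^0·0.566^14 = 0.000346
  k=1: C(14,1)·0.434^1·0.566^13 = 0.003717
  k=2: C(14,2)·0.434^2·0.566^12 = 0.018528
  k=3: C(14,3)·0.434^3·0.566^11 = 0.056827
P(X ≤ 3) = 0.079418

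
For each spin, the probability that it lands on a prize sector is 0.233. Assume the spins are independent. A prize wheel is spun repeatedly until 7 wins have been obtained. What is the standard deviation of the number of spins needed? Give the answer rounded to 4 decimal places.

9.9447

Y = total spins until the seventh success; negative binomial with r=7, p=0.233.
SD(Y) = √[r(1−p)/p²] = √(98.896646) = 9.944679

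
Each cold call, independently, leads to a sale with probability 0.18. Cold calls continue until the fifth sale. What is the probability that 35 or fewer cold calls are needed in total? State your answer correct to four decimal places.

0.7804

Finishing within 35 cold calls ⇔ at least 5 successes in the first 35. With X ~ Binomial(35, 0.18), P(Y ≤ 35) = 1 − P(X ≤ 4).
  k=0: C(35,0)·0.18^0·0.82^35 = 0.000963
  k=1: C(35,1)·0.18^1·0.82^34 = 0.007396
  k=2: C(35,2)·0.18^2·0.82^33 = 0.027601
  k=3: C(35,3)·0.18^3·0.82^32 = 0.066645
  k=4: C(35,4)·0.18^4·0.82^31 = 0.117036
1 − 0.219641 = 0.780359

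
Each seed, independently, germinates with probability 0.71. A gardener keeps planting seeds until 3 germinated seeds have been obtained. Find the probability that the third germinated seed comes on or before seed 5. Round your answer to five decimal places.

Finishing within 5 seeds ⇔ at least 3 successes in the first 5. With X ~ Binomial(5, 0.71), P(Y ≤ 5) = 1 − P(X ≤ 2).
  k=0: C(5,0)·0.71^0·0.29^5 = 0.0020511
  k=1: C(5,1)·0.71^1·0.29^4 = 0.0251085
  k=2: C(5,2)·0.71^2·0.29^3 = 0.1229449
1 − 0.1501045 = 0.8498955

0.84990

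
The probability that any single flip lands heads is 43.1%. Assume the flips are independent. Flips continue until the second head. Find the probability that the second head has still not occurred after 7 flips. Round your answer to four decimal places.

0.1217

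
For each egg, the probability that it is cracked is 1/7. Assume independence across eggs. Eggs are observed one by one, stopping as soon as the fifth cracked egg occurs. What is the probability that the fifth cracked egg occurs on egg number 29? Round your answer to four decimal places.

0.0301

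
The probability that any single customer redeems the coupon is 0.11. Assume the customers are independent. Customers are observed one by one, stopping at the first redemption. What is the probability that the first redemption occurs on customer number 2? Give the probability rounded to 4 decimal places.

0.0979

Geometric (trials to first success), p = 0.11.
P(Y = 2) = (1−p)^1 · p = 0.89 · 0.11 = 0.097900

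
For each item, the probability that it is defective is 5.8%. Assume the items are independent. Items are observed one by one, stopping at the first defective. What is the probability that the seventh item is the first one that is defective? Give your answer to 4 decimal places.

0.0405

Geometric (trials to first success), p = 0.058.
P(Y = 7) = (1−p)^6 · p = 0.69872 · 0.058 = 0.040526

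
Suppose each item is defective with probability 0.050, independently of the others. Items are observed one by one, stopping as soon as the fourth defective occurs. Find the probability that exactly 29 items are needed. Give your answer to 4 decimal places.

0.0057

Y = trial on which the fourth success occurs; negative binomial, r=4, p=0.05.
P(Y=29) = C(28,3) · p^4 · (1−p)^25
= 3276 · 6.25e-06 · 0.27739 = 0.005680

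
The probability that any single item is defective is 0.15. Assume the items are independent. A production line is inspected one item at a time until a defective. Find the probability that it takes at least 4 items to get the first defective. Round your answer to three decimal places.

0.614

Y = number of items to the first success; geometric, p = 0.15.
P(Y > 3) = P(first 3 all fail) = (1−p)^3 = 0.61413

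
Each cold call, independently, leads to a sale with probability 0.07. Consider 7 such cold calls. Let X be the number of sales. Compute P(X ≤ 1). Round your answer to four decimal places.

0.9187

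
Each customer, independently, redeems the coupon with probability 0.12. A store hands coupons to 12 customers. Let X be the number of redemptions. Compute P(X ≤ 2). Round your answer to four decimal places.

X ~ Binomial(12, 0.12); P(X ≤ 2) = Σ C(12,k) p^k (1−p)^(12−k) over k:
  k=0: C(12,0)·0.12^0·0.88^12 = 0.215671
  k=1: C(12,1)·0.12^1·0.88^11 = 0.352916
  k=2: C(12,2)·0.12^2·0.88^10 = 0.264687
Total = 0.833275

0.8333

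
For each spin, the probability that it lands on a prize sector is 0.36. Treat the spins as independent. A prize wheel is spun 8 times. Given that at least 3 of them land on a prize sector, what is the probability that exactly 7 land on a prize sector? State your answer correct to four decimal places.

0.0067

X ~ Binomial(8, 0.36). Want P(X=7 | X≥3) = P(X=7) / P(X≥3).
P(X=7) = C(8,7)·0.36^7·0.64^1 = 0.004012
P(X≥3) = 1 − 0.028147 − 0.126664 − 0.249369 = 0.595820
Ratio = 0.004012 / 0.595820 = 0.006734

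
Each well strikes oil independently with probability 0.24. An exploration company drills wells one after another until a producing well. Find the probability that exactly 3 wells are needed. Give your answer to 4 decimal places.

Geometric (trials to first success), p = 0.24.
P(Y = 3) = (1−p)^2 · p = 0.5776 · 0.24 = 0.138624

0.1386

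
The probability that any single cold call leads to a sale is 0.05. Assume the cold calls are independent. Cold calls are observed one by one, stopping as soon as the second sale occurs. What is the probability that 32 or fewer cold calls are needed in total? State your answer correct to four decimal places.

Finishing within 32 cold calls ⇔ at least 2 successes in the first 32. With X ~ Binomial(32, 0.05), P(Y ≤ 32) = 1 − P(X ≤ 1).
  k=0: C(32,0)·0.05^0·0.95^32 = 0.193711
  k=1: C(32,1)·0.05^1·0.95^31 = 0.326251
1 − 0.519962 = 0.480038

0.4800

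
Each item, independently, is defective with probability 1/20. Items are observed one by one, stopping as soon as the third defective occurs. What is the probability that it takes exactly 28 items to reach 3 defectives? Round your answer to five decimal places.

Y = trial on which the third success occurs; negative binomial, r=3, p=0.05.
P(Y=28) = C(27,2) · p^3 · (1−p)^25
= 351 · 0.000125 · 0.27739 = 0.0121705

0.01217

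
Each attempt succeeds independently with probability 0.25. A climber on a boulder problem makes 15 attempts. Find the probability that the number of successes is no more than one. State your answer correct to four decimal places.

0.0802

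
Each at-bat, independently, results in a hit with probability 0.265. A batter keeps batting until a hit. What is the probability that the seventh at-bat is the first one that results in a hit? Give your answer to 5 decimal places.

Geometric (trials to first success), p = 0.265.
P(Y = 7) = (1−p)^6 · p = 0.15766 · 0.265 = 0.0417801

0.04178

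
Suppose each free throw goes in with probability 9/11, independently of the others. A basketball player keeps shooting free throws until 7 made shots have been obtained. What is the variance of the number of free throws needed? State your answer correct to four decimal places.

1.9012

Y = total free throws until the seventh success; negative binomial with r=7, p=0.818182.
Var(Y) = r(1−p)/p² = 7·0.181818 / 0.818182² = 1.901235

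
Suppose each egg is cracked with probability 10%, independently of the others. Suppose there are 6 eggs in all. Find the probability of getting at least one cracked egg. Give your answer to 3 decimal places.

0.469

P(at least one) = 1 − P(none) = 1 − (1 − 0.10)^6
= 1 − 0.53144 = 0.46856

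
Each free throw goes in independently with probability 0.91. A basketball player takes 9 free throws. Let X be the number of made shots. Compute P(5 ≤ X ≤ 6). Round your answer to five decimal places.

X ~ Binomial(9, 0.91); P(5 ≤ X ≤ 6) = Σ C(9,k) p^k (1−p)^(9−k) over k:
  k=5: C(9,5)·0.91^5·0.09^4 = 0.0051588
  k=6: C(9,6)·0.91^6·0.09^3 = 0.0347740
Total = 0.0399328

0.03993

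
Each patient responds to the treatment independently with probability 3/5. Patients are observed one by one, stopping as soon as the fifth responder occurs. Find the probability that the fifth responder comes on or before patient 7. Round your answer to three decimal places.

Finishing within 7 patients ⇔ at least 5 successes in the first 7. With X ~ Binomial(7, 0.60), P(Y ≤ 7) = 1 − P(X ≤ 4).
  k=0: C(7,0)·0.60^0·0.40^7 = 0.00164
  k=1: C(7,1)·0.60^1·0.40^6 = 0.01720
  k=2: C(7,2)·0.60^2·0.40^5 = 0.07741
  k=3: C(7,3)·0.60^3·0.40^4 = 0.19354
  k=4: C(7,4)·0.60^4·0.40^3 = 0.29030
1 − 0.58010 = 0.41990

0.420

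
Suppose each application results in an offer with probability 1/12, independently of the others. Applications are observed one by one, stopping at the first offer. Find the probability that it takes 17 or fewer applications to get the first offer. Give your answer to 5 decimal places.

0.77218

Y = number of applications to the first success; geometric, p = 0.083333.
P(Y ≤ 17) = 1 − (1−p)^17 = 1 − 0.2278214 = 0.7721786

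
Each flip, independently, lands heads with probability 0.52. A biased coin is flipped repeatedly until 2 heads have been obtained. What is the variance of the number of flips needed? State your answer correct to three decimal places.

3.550

Y = total flips until the second success; negative binomial with r=2, p=0.52.
Var(Y) = r(1−p)/p² = 2·0.48 / 0.52² = 3.55030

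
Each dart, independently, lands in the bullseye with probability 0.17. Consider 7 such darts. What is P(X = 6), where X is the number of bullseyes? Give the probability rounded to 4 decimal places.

0.0001

X ~ Binomial(n=7, p=0.17).
P(X=6) = C(7,6) · p^6 · (1−p)^1
= 7 · 2.4138e-05 · 0.83 = 0.000140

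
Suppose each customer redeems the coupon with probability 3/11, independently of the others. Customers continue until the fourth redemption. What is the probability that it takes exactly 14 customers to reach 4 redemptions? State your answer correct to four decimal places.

Y = trial on which the fourth success occurs; negative binomial, r=4, p=0.272727.
P(Y=14) = C(13,3) · p^4 · (1−p)^10
= 286 · 0.0055324 · 0.041397 = 0.065502

0.0655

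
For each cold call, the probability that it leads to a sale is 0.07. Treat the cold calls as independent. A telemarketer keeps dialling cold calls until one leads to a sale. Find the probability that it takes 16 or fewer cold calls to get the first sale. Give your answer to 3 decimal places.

0.687

Y = number of cold calls to the first success; geometric, p = 0.07.
P(Y ≤ 16) = 1 − (1−p)^16 = 1 − 0.31313 = 0.68687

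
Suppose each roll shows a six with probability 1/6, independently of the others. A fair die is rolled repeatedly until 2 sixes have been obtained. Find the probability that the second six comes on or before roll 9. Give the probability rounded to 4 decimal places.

Finishing within 9 rolls ⇔ at least 2 successes in the first 9. With X ~ Binomial(9, 0.166667), P(Y ≤ 9) = 1 − P(X ≤ 1).
  k=0: C(9,0)·0.166667^0·0.833333^9 = 0.193807
  k=1: C(9,1)·0.166667^1·0.833333^8 = 0.348852
1 − 0.542659 = 0.457341

0.4573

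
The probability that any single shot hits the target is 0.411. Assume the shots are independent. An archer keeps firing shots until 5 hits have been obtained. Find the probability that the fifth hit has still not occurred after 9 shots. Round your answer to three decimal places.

0.710

Needing more than 9 shots ⇔ fewer than 5 successes in the first 9. With X ~ Binomial(9, 0.411), P(Y > 9) = P(X ≤ 4).
  k=0: C(9,0)·0.411^0·0.589^9 = 0.00853
  k=1: C(9,1)·0.411^1·0.589^8 = 0.05358
  k=2: C(9,2)·0.411^2·0.589^7 = 0.14955
  k=3: C(9,3)·0.411^3·0.589^6 = 0.24350
  k=4: C(9,4)·0.411^4·0.589^5 = 0.25487
P(X ≤ 4) = 0.71003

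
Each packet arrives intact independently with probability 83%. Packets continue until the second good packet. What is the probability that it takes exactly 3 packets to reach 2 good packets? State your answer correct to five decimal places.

0.23423

Y = trial on which the second success occurs; negative binomial, r=2, p=0.83.
P(Y=3) = C(2,1) · p^2 · (1−p)^1
= 2 · 0.6889 · 0.17 = 0.2342260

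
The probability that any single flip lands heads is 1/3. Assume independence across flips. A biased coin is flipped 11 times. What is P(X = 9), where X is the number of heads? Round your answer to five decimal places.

0.00124

X ~ Binomial(n=11, p=0.333333).
P(X=9) = C(11,9) · p^9 · (1−p)^2
= 55 · 5.0805e-05 · 0.44444 = 0.0012419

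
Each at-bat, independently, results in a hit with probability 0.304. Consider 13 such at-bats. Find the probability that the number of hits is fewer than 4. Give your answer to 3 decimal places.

0.408

X ~ Binomial(13, 0.304); P(X ≤ 3) = Σ C(13,k) p^k (1−p)^(13−k) over k:
  k=0: C(13,0)·0.304^0·0.696^13 = 0.00899
  k=1: C(13,1)·0.304^1·0.696^12 = 0.05107
  k=2: C(13,2)·0.304^2·0.696^11 = 0.13383
  k=3: C(13,3)·0.304^3·0.696^10 = 0.21433
Total = 0.40821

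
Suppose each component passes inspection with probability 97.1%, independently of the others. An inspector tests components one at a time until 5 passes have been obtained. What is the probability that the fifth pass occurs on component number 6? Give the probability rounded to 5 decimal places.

0.12516

Y = trial on which the fifth success occurs; negative binomial, r=5, p=0.971.
P(Y=6) = C(5,4) · p^5 · (1−p)^1
= 5 · 0.86317 · 0.029 = 0.1251596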